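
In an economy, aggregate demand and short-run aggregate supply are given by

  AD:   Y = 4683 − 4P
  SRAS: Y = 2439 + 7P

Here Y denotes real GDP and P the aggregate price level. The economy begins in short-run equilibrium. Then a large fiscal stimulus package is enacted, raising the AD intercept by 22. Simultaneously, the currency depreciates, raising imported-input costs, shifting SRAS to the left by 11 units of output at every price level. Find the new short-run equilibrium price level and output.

P = 207, Y = 3877

After both shocks: AD is Y = 4705 − 4P and SRAS is Y = 2428 + 7P.
Setting them equal: 2277 = 11P, so P = 207.
Y = 4705 − 4·207 = 3877.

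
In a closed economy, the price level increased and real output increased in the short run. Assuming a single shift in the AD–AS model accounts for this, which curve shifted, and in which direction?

P rose and Y rose. An AD shift moves P and Y in the same direction; an SRAS shift moves them in opposite directions.
Here P and Y moved in the same direction, so the AD curve shifted.
Since Y rose, AD shifted right.

AD shifted right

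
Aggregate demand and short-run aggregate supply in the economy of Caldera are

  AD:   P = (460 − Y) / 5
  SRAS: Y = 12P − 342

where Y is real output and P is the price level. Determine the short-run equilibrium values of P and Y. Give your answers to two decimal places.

Rearrange AD to Y = 460 − 5P.
Set AD = SRAS: 460 − 5P = 12P − 342, so 802 = 17P and P = 47.18.
Substituting into AD, Y = 460 − 5P = 224.12.

P = 47.18, Y = 224.12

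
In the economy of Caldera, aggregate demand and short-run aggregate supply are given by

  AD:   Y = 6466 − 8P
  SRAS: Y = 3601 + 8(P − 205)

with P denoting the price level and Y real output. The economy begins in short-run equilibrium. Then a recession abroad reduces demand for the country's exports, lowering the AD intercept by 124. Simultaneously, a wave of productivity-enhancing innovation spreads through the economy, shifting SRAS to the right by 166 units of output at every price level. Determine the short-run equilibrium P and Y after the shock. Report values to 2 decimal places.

After both shocks: AD is Y = 6342 − 8P and SRAS is Y = 2127 + 8P.
Setting them equal: 4215 = 16P, so P = 263.44.
Substituting into AD, Y = 4234.50.

P = 263.44, Y = 4234.50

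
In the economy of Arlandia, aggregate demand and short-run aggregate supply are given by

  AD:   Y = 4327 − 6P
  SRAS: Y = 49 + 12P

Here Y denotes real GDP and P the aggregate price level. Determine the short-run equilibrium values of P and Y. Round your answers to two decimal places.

P = 237.67, Y = 2901.00

Set AD = SRAS: 4327 − 6P = 49 + 12P, so 4278 = 18P and P = 237.67.
Substituting into AD, Y = 4327 − 6P = 2901.00.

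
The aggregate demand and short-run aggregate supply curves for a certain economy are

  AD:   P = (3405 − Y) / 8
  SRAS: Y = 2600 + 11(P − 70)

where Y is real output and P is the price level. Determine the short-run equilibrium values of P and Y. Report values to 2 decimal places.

P = 82.89, Y = 2741.84

Write SRAS as Y = 2600 + 11P − 770 = 1830 + 11P.
Rearrange AD to Y = 3405 − 8P.
Set AD = SRAS: 3405 − 8P = 1830 + 11P, so 1575 = 19P and P = 82.89.
Substituting into AD, Y = 3405 − 8P = 2741.84.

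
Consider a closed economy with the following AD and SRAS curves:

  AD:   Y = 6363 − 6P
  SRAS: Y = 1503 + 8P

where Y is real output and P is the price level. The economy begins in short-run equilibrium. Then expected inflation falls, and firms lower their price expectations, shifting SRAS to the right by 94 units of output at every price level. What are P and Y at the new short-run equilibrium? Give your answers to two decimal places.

P = 340.43, Y = 4320.43

This is a positive supply shock: SRAS shifts right.
New SRAS: Y = 1597 + 8P.
Set AD = SRAS: 6363 − 6P = 1597 + 8P, so 4766 = 14P and P = 340.43.
Substituting into AD, Y = 4320.43.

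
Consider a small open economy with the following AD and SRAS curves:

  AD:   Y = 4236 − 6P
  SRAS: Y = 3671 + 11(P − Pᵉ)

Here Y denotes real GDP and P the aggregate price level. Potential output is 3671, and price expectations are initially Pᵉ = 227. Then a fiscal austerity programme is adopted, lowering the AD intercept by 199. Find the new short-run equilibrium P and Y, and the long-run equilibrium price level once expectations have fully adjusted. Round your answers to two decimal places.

AD shifts left: new AD is Y = 4037 − 6P. With Pᵉ = 227, SRAS is Y = 1174 + 11P.
Short run: 4037 − 6P = 1174 + 11P gives 2863 = 17P, so P = 168.41 and Y = 4037 − 6P = 3026.53.
Y = 3026.53 is below potential 3671; expectations adjust and SRAS shifts right until Y = 3671.
Long run: on the new AD curve, 3671 = 4037 − 6P gives P = 61.00.

Short run: P = 168.41, Y = 3026.53. Long run: P = 61.00.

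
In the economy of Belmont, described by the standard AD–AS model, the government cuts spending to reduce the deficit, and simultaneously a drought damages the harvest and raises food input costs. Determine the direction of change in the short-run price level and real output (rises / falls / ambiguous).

The first event is a negative demand shock: AD shifts left, which by itself pushes P down and Y down.
The second is an adverse supply shock: SRAS shifts left, which by itself pushes P up and Y down.
The two shocks push P in opposite directions, so the effect on P is ambiguous. Both shocks push Y down, so Y falls.

Price level: ambiguous; output: falls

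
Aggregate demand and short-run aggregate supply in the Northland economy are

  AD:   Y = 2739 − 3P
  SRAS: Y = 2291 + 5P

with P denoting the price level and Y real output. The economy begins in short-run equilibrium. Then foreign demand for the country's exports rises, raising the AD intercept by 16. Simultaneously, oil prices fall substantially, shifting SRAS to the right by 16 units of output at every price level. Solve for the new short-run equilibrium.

P = 56, Y = 2587

After both shocks: AD is Y = 2755 − 3P and SRAS is Y = 2307 + 5P.
Setting them equal: 448 = 8P, so P = 56.
Y = 2755 − 3·56 = 2587.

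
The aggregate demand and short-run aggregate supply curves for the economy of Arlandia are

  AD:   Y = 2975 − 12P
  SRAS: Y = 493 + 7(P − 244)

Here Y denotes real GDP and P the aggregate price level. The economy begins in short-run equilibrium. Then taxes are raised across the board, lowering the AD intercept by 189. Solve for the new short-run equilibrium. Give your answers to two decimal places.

P = 210.58, Y = 259.05

This is a negative demand shock: AD shifts left.
New AD: Y = 2786 − 12P.
SRAS can be written Y = 7P − 1215.
Set AD = SRAS: 2786 − 12P = 7P − 1215, so 4001 = 19P and P = 210.58.
Substituting into AD, Y = 259.05.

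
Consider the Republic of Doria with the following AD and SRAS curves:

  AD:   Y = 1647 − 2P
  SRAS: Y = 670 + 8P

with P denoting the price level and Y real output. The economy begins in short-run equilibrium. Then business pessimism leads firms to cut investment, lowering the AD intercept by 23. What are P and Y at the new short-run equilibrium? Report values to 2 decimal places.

P = 95.40, Y = 1433.20

This is a negative demand shock: AD shifts left.
New AD: Y = 1624 − 2P.
Set AD = SRAS: 1624 − 2P = 670 + 8P, so 954 = 10P and P = 95.40.
Substituting into AD, Y = 1433.20.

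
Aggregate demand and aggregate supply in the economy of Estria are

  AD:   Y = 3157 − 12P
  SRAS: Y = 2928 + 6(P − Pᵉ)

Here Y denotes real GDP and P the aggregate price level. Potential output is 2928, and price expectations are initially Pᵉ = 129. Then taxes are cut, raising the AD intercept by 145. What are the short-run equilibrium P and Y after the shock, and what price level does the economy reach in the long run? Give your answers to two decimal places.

AD shifts right: new AD is Y = 3302 − 12P. With Pᵉ = 129, SRAS is Y = 2154 + 6P.
Short run: 3302 − 12P = 2154 + 6P gives 1148 = 18P, so P = 63.78 and Y = 3302 − 12P = 2536.67.
Y = 2536.67 is below potential 2928; expectations adjust and SRAS shifts right until Y = 2928.
Long run: on the new AD curve, 2928 = 3302 − 12P gives P = 31.17.

Short run: P = 63.78, Y = 2536.67. Long run: P = 31.17.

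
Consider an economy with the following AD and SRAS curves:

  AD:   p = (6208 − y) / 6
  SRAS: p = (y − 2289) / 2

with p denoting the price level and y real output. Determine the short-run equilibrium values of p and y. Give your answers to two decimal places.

p = 489.88, y = 3268.75

Rearrange AD to y = 6208 − 6p.
Rearrange SRAS to y = 2289 + 2p.
Set AD = SRAS: 6208 − 6p = 2289 + 2p, so 3919 = 8p and p = 489.88.
Substituting into AD, y = 6208 − 6p = 3268.75.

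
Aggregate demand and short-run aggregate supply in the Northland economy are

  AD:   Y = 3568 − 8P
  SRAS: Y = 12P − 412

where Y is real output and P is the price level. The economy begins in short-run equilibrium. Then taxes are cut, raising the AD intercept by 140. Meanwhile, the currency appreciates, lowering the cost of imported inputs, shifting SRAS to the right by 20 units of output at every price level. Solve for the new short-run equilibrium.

P = 205, Y = 2068

After both shocks: AD is Y = 3708 − 8P and SRAS is Y = 12P − 392.
Setting them equal: 4100 = 20P, so P = 205.
Y = 3708 − 8·205 = 2068.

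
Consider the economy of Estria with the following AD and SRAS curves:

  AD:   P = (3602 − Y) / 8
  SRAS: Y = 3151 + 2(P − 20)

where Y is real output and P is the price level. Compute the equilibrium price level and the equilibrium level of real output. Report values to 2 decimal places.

Write SRAS as Y = 3151 + 2P − 40 = 3111 + 2P.
Rearrange AD to Y = 3602 − 8P.
Set AD = SRAS: 3602 − 8P = 3111 + 2P, so 491 = 10P and P = 49.10.
Substituting into AD, Y = 3602 − 8P = 3209.20.

P = 49.10, Y = 3209.20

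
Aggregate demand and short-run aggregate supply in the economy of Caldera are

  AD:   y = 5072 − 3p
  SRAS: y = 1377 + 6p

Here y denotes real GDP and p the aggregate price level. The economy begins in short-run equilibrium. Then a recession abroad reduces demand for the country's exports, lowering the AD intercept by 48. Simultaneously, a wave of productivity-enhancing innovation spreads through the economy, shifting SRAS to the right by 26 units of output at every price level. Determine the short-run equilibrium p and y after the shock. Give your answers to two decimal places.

After both shocks: AD is y = 5024 − 3p and SRAS is y = 1403 + 6p.
Setting them equal: 3621 = 9p, so p = 402.33.
Substituting into AD, y = 3817.00.

p = 402.33, y = 3817.00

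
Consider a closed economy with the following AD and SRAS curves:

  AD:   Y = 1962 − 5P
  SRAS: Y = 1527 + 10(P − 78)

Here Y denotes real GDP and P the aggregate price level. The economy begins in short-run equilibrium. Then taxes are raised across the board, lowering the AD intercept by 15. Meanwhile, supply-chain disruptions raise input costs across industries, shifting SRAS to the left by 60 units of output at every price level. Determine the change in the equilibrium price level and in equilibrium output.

ΔP = +3, ΔY = -30

After both shocks: AD is Y = 1947 − 5P and SRAS is Y = 687 + 10P.
Setting them equal: 1260 = 15P, so P = 84.
Y = 1947 − 5·84 = 1527.
Initially P = 81, Y = 1557, so ΔP = +3 and ΔY = -30.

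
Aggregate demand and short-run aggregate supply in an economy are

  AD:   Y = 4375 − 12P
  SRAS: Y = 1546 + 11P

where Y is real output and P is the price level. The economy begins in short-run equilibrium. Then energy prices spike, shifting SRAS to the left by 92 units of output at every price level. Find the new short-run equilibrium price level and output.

This is a negative supply shock: SRAS shifts left.
New SRAS: Y = 1454 + 11P.
Set AD = SRAS: 4375 − 12P = 1454 + 11P, so 2921 = 23P and P = 127.
Y = 4375 − 12·127 = 2851.

P = 127, Y = 2851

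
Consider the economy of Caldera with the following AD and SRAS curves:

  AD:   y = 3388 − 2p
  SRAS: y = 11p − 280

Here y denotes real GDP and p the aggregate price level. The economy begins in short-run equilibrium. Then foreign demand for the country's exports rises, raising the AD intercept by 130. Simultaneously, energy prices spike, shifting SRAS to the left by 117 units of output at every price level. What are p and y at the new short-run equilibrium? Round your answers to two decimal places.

p = 301.15, y = 2915.69

After both shocks: AD is y = 3518 − 2p and SRAS is y = 11p − 397.
Setting them equal: 3915 = 13p, so p = 301.15.
Substituting into AD, y = 2915.69.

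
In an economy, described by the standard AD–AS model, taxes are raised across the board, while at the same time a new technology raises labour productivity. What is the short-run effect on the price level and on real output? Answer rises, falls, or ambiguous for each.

Price level: falls; output: ambiguous

The first event is a negative demand shock: AD shifts left, which by itself pushes P down and Y down.
The second is a favourable supply shock: SRAS shifts right, which by itself pushes P down and Y up.
Both shocks push P down, so P falls. The two shocks push Y in opposite directions, so the effect on Y is ambiguous.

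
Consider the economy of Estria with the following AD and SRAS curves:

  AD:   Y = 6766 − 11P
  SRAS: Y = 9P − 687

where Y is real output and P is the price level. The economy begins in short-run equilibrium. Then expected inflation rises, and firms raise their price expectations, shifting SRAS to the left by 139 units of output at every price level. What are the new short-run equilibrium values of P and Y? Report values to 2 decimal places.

P = 379.60, Y = 2590.40

This is a negative supply shock: SRAS shifts left.
New SRAS: Y = 9P − 826.
Set AD = SRAS: 6766 − 11P = 9P − 826, so 7592 = 20P and P = 379.60.
Substituting into AD, Y = 2590.40.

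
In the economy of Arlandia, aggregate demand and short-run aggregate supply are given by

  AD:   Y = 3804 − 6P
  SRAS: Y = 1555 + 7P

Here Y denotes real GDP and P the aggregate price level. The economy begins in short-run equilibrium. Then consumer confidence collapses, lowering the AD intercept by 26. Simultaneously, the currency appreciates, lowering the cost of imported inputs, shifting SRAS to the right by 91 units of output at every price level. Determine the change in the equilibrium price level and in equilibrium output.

After both shocks: AD is Y = 3778 − 6P and SRAS is Y = 1646 + 7P.
Setting them equal: 2132 = 13P, so P = 164.
Y = 3778 − 6·164 = 2794.
Initially P = 173, Y = 2766, so ΔP = -9 and ΔY = +28.

ΔP = -9, ΔY = +28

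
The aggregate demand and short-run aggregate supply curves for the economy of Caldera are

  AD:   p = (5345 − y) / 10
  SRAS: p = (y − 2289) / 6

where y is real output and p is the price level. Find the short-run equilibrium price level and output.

Rearrange AD to y = 5345 − 10p.
Rearrange SRAS to y = 2289 + 6p.
Set AD = SRAS: 5345 − 10p = 2289 + 6p, so 3056 = 16p and p = 191.
Then y = 5345 − 10·191 = 3435.

p = 191, y = 3435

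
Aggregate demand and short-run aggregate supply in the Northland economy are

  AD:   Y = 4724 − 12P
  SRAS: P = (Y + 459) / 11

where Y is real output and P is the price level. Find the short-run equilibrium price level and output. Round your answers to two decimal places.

P = 225.35, Y = 2019.83

Rearrange SRAS to Y = 11P − 459.
Set AD = SRAS: 4724 − 12P = 11P − 459, so 5183 = 23P and P = 225.35.
Substituting into AD, Y = 4724 − 12P = 2019.83.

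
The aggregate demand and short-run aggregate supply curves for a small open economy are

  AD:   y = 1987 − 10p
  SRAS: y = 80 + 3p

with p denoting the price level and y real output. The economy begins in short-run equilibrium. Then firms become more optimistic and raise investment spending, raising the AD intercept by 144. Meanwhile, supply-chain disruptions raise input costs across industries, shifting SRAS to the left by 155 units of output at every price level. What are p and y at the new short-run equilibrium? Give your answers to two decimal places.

After both shocks: AD is y = 2131 − 10p and SRAS is y = 3p − 75.
Setting them equal: 2206 = 13p, so p = 169.69.
Substituting into AD, y = 434.08.

p = 169.69, y = 434.08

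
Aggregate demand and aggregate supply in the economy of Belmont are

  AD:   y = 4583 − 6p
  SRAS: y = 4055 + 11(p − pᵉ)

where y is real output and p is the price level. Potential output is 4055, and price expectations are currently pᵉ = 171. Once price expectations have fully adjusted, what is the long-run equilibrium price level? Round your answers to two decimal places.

Short run: with pᵉ = 171, SRAS is y = 2174 + 11p. Setting AD = SRAS gives 2409 = 17p, so p = 141.71 and y = 4583 − 6p = 3732.76.
Output 3732.76 is below potential 4055, so over time expected prices fall and SRAS shifts right until y returns to 4055.
Long run: y = 4055 on the AD curve gives 4055 = 4583 − 6p, so p = 88.00.

Long-run p = 88.00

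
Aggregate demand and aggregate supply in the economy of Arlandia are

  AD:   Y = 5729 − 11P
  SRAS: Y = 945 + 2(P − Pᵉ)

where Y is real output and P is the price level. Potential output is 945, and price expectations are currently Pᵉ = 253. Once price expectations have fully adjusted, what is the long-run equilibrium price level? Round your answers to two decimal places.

Long-run P = 434.91

Short run: with Pᵉ = 253, SRAS is Y = 439 + 2P. Setting AD = SRAS gives 5290 = 13P, so P = 406.92 and Y = 5729 − 11P = 1252.85.
Output 1252.85 is above potential 945, so over time expected prices rise and SRAS shifts left until Y returns to 945.
Long run: Y = 945 on the AD curve gives 945 = 5729 − 11P, so P = 434.91.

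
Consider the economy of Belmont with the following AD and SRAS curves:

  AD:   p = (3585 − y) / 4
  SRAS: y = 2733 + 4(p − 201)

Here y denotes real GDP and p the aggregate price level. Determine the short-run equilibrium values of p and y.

p = 207, y = 2757

Write SRAS as y = 2733 + 4p − 804 = 1929 + 4p.
Rearrange AD to y = 3585 − 4p.
Set AD = SRAS: 3585 − 4p = 1929 + 4p, so 1656 = 8p and p = 207.
Then y = 3585 − 4·207 = 2757.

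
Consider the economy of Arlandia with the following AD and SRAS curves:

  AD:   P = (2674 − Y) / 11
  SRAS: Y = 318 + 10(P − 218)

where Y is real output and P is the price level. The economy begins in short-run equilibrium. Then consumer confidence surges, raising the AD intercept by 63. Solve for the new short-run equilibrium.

P = 219, Y = 328

This is a positive demand shock: AD shifts right.
New AD: Y = 2737 − 11P.
SRAS can be written Y = 10P − 1862.
Set AD = SRAS: 2737 − 11P = 10P − 1862, so 4599 = 21P and P = 219.
Y = 2737 − 11·219 = 328.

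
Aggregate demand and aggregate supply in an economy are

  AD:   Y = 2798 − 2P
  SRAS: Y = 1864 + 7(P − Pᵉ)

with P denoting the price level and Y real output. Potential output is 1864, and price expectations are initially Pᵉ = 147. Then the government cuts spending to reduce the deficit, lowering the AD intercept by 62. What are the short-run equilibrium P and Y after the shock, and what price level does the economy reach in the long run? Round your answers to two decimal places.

AD shifts left: new AD is Y = 2736 − 2P. With Pᵉ = 147, SRAS is Y = 835 + 7P.
Short run: 2736 − 2P = 835 + 7P gives 1901 = 9P, so P = 211.22 and Y = 2736 − 2P = 2313.56.
Y = 2313.56 is above potential 1864; expectations adjust and SRAS shifts left until Y = 1864.
Long run: on the new AD curve, 1864 = 2736 − 2P gives P = 436.00.

Short run: P = 211.22, Y = 2313.56. Long run: P = 436.00.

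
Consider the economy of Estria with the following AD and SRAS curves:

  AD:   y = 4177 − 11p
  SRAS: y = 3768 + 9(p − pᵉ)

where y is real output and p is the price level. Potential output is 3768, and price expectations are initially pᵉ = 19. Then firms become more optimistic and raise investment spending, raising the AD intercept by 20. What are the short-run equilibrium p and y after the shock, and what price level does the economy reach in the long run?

AD shifts right: new AD is y = 4197 − 11p. With pᵉ = 19, SRAS is y = 3597 + 9p.
Short run: 4197 − 11p = 3597 + 9p gives 600 = 20p, so p = 30 and y = 4197 − 11·30 = 3867.
y = 3867 is above potential 3768; expectations adjust and SRAS shifts left until y = 3768.
Long run: on the new AD curve, 3768 = 4197 − 11p gives p = 39.

Short run: p = 30, y = 3867. Long run: p = 39.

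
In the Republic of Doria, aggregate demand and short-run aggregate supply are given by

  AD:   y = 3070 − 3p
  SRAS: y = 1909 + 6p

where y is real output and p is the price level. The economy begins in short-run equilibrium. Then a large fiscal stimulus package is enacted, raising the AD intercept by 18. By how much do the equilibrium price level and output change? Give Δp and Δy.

Δp = +2, Δy = +12

This is a positive demand shock: AD shifts right.
New AD: y = 3088 − 3p.
Set AD = SRAS: 3088 − 3p = 1909 + 6p, so 1179 = 9p and p = 131.
y = 3088 − 3·131 = 2695.
Initially p = 129, y = 2683, so Δp = +2 and Δy = +12.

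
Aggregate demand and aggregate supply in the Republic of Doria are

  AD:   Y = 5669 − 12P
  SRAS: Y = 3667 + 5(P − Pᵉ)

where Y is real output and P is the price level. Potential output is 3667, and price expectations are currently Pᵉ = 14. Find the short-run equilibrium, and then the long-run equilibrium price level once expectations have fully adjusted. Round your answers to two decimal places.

Short run: P = 121.88, Y = 4206.41. Long run: P = 166.83.

Short run: with Pᵉ = 14, SRAS is Y = 3597 + 5P. Setting AD = SRAS gives 2072 = 17P, so P = 121.88 and Y = 5669 − 12P = 4206.41.
Output 4206.41 is above potential 3667, so over time expected prices rise and SRAS shifts left until Y returns to 3667.
Long run: Y = 3667 on the AD curve gives 3667 = 5669 − 12P, so P = 166.83.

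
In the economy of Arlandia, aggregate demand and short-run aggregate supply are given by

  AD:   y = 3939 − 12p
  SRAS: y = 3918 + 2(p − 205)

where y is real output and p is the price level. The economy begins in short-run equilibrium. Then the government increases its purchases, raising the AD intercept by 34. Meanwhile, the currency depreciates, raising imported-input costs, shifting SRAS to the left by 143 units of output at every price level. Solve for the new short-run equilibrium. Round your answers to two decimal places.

After both shocks: AD is y = 3973 − 12p and SRAS is y = 3365 + 2p.
Setting them equal: 608 = 14p, so p = 43.43.
Substituting into AD, y = 3451.86.

p = 43.43, y = 3451.86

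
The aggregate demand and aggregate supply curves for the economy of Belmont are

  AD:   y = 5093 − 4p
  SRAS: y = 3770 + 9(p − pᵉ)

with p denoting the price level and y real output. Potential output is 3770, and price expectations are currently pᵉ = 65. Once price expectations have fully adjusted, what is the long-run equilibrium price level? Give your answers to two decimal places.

Short run: with pᵉ = 65, SRAS is y = 3185 + 9p. Setting AD = SRAS gives 1908 = 13p, so p = 146.77 and y = 5093 − 4p = 4505.92.
Output 4505.92 is above potential 3770, so over time expected prices rise and SRAS shifts left until y returns to 3770.
Long run: y = 3770 on the AD curve gives 3770 = 5093 − 4p, so p = 330.75.

Long-run p = 330.75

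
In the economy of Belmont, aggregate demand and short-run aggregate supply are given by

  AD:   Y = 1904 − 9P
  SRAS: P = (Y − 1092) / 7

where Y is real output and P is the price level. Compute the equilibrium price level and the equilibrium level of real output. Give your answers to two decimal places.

Rearrange SRAS to Y = 1092 + 7P.
Set AD = SRAS: 1904 − 9P = 1092 + 7P, so 812 = 16P and P = 50.75.
Substituting into AD, Y = 1904 − 9P = 1447.25.

P = 50.75, Y = 1447.25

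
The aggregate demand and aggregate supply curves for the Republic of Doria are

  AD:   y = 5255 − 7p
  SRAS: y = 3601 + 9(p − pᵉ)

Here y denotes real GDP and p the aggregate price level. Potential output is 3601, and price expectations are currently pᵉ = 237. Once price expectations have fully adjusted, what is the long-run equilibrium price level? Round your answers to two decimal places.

Short run: with pᵉ = 237, SRAS is y = 1468 + 9p. Setting AD = SRAS gives 3787 = 16p, so p = 236.69 and y = 5255 − 7p = 3598.19.
Output 3598.19 is below potential 3601, so over time expected prices fall and SRAS shifts right until y returns to 3601.
Long run: y = 3601 on the AD curve gives 3601 = 5255 − 7p, so p = 236.29.

Long-run p = 236.29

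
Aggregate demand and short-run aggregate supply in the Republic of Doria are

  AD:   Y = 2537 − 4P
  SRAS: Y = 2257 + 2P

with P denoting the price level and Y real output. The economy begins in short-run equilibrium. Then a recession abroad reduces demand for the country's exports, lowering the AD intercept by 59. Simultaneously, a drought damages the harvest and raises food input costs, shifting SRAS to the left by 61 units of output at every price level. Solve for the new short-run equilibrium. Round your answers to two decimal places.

After both shocks: AD is Y = 2478 − 4P and SRAS is Y = 2196 + 2P.
Setting them equal: 282 = 6P, so P = 47.00.
Substituting into AD, Y = 2290.00.

P = 47.00, Y = 2290.00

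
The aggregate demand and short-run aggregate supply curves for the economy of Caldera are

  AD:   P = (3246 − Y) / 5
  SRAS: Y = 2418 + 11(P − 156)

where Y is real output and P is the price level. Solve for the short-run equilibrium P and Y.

Write SRAS as Y = 2418 + 11P − 1716 = 702 + 11P.
Rearrange AD to Y = 3246 − 5P.
Set AD = SRAS: 3246 − 5P = 702 + 11P, so 2544 = 16P and P = 159.
Then Y = 3246 − 5·159 = 2451.

P = 159, Y = 2451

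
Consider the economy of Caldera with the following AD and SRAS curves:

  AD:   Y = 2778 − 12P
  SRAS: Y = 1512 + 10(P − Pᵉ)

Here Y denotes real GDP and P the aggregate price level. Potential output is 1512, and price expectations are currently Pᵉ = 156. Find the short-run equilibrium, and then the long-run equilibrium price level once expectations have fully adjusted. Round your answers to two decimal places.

Short run: with Pᵉ = 156, SRAS is Y = 10P − 48. Setting AD = SRAS gives 2826 = 22P, so P = 128.45 and Y = 2778 − 12P = 1236.55.
Output 1236.55 is below potential 1512, so over time expected prices fall and SRAS shifts right until Y returns to 1512.
Long run: Y = 1512 on the AD curve gives 1512 = 2778 − 12P, so P = 105.50.

Short run: P = 128.45, Y = 1236.55. Long run: P = 105.50.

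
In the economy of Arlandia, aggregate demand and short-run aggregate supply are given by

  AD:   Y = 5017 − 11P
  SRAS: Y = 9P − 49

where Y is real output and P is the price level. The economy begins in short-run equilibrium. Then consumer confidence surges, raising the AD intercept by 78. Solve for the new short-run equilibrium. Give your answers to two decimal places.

P = 257.20, Y = 2265.80

This is a positive demand shock: AD shifts right.
New AD: Y = 5095 − 11P.
Set AD = SRAS: 5095 − 11P = 9P − 49, so 5144 = 20P and P = 257.20.
Substituting into AD, Y = 2265.80.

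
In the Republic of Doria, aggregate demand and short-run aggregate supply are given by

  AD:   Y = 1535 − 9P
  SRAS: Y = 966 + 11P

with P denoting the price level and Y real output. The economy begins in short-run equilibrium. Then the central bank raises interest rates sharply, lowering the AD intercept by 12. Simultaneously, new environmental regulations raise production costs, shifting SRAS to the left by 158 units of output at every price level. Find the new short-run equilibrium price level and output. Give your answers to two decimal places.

P = 35.75, Y = 1201.25

After both shocks: AD is Y = 1523 − 9P and SRAS is Y = 808 + 11P.
Setting them equal: 715 = 20P, so P = 35.75.
Substituting into AD, Y = 1201.25.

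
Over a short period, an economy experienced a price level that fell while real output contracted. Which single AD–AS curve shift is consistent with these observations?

AD shifted left

P fell and Y fell. An AD shift moves P and Y in the same direction; an SRAS shift moves them in opposite directions.
Here P and Y moved in the same direction, so the AD curve shifted.
Since Y fell, AD shifted left.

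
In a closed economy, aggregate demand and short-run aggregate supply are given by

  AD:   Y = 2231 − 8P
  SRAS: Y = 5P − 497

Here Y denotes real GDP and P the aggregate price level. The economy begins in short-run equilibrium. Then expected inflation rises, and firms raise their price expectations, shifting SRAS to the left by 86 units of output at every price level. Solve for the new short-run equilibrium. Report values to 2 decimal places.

This is a negative supply shock: SRAS shifts left.
New SRAS: Y = 5P − 583.
Set AD = SRAS: 2231 − 8P = 5P − 583, so 2814 = 13P and P = 216.46.
Substituting into AD, Y = 499.31.

P = 216.46, Y = 499.31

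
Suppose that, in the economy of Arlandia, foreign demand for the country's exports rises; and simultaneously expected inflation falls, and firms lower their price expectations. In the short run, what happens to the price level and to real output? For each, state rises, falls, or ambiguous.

The first event is a positive demand shock: AD shifts right, which by itself pushes P up and Y up.
The second is a favourable supply shock: SRAS shifts right, which by itself pushes P down and Y up.
The two shocks push P in opposite directions, so the effect on P is ambiguous. Both shocks push Y up, so Y rises.

Price level: ambiguous; output: rises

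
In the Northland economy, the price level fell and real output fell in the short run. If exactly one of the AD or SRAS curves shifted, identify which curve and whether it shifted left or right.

P fell and Y fell. An AD shift moves P and Y in the same direction; an SRAS shift moves them in opposite directions.
Here P and Y moved in the same direction, so the AD curve shifted.
Since Y fell, AD shifted left.

AD shifted left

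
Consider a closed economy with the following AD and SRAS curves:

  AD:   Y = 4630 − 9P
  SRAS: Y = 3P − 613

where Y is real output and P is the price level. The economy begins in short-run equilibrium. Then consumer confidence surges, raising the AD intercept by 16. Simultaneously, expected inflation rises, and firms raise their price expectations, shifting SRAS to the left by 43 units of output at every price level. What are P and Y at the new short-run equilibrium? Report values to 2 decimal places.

After both shocks: AD is Y = 4646 − 9P and SRAS is Y = 3P − 656.
Setting them equal: 5302 = 12P, so P = 441.83.
Substituting into AD, Y = 669.50.

P = 441.83, Y = 669.50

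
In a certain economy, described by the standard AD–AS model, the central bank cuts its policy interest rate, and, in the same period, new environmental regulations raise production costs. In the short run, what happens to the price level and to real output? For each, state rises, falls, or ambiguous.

The first event is a positive demand shock: AD shifts right, which by itself pushes P up and Y up.
The second is an adverse supply shock: SRAS shifts left, which by itself pushes P up and Y down.
Both shocks push P up, so P rises. The two shocks push Y in opposite directions, so the effect on Y is ambiguous.

Price level: rises; output: ambiguous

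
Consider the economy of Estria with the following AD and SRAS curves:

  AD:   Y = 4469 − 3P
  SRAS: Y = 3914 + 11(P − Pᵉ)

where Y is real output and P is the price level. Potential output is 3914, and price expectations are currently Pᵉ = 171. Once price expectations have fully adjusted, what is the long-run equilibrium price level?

Long-run P = 185

Short run: with Pᵉ = 171, SRAS is Y = 2033 + 11P. Setting AD = SRAS gives 2436 = 14P, so P = 174 and Y = 4469 − 3·174 = 3947.
Output 3947 is above potential 3914, so over time expected prices rise and SRAS shifts left until Y returns to 3914.
Long run: Y = 3914 on the AD curve gives 3914 = 4469 − 3P, so P = 185.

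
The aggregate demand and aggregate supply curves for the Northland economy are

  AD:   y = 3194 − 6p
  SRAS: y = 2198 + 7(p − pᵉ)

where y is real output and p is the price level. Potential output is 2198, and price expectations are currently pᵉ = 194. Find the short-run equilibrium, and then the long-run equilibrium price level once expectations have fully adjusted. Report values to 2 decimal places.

Short run: with pᵉ = 194, SRAS is y = 840 + 7p. Setting AD = SRAS gives 2354 = 13p, so p = 181.08 and y = 3194 − 6p = 2107.54.
Output 2107.54 is below potential 2198, so over time expected prices fall and SRAS shifts right until y returns to 2198.
Long run: y = 2198 on the AD curve gives 2198 = 3194 − 6p, so p = 166.00.

Short run: p = 181.08, y = 2107.54. Long run: p = 166.00.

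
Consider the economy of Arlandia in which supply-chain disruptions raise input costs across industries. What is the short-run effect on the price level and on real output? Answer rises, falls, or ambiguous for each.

This is an adverse supply shock: SRAS shifts left.
Moving along the downward-sloping AD curve, P rises and Y falls.

Price level: rises; output: falls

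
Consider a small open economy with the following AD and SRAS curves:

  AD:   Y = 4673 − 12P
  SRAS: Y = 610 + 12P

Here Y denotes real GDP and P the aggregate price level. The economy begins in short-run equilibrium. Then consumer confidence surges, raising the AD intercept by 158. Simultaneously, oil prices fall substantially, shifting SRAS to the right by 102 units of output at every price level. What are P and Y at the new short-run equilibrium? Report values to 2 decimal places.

P = 171.63, Y = 2771.50

After both shocks: AD is Y = 4831 − 12P and SRAS is Y = 712 + 12P.
Setting them equal: 4119 = 24P, so P = 171.63.
Substituting into AD, Y = 2771.50.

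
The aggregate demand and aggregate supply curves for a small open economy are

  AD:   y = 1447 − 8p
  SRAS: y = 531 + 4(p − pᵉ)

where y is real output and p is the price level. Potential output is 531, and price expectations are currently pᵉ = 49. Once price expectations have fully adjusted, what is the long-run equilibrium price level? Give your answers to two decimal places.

Short run: with pᵉ = 49, SRAS is y = 335 + 4p. Setting AD = SRAS gives 1112 = 12p, so p = 92.67 and y = 1447 − 8p = 705.67.
Output 705.67 is above potential 531, so over time expected prices rise and SRAS shifts left until y returns to 531.
Long run: y = 531 on the AD curve gives 531 = 1447 − 8p, so p = 114.50.

Long-run p = 114.50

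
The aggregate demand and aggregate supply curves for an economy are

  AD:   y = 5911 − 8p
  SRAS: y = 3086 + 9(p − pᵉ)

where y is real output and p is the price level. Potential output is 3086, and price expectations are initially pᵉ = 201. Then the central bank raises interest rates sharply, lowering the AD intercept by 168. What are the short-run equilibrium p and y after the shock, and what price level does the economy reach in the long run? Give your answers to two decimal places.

AD shifts left: new AD is y = 5743 − 8p. With pᵉ = 201, SRAS is y = 1277 + 9p.
Short run: 5743 − 8p = 1277 + 9p gives 4466 = 17p, so p = 262.71 and y = 5743 − 8p = 3641.35.
y = 3641.35 is above potential 3086; expectations adjust and SRAS shifts left until y = 3086.
Long run: on the new AD curve, 3086 = 5743 − 8p gives p = 332.13.

Short run: p = 262.71, y = 3641.35. Long run: p = 332.13.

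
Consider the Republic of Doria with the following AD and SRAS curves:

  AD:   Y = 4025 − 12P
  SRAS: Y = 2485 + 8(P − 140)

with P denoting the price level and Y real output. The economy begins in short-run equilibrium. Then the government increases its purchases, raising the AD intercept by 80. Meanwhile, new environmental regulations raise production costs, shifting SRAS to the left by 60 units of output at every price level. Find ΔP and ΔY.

After both shocks: AD is Y = 4105 − 12P and SRAS is Y = 1305 + 8P.
Setting them equal: 2800 = 20P, so P = 140.
Y = 4105 − 12·140 = 2425.
Initially P = 133, Y = 2429, so ΔP = +7 and ΔY = -4.

ΔP = +7, ΔY = -4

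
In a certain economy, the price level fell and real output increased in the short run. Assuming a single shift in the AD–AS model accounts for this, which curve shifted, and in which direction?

P fell and Y rose. An AD shift moves P and Y in the same direction; an SRAS shift moves them in opposite directions.
Here P and Y moved in opposite directions, so the SRAS curve shifted.
Since Y rose, SRAS shifted right.

SRAS shifted right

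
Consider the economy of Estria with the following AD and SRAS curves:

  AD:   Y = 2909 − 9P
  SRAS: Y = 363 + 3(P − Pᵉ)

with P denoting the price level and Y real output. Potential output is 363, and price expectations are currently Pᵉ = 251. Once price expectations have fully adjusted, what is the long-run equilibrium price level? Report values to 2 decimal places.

Long-run P = 282.89

Short run: with Pᵉ = 251, SRAS is Y = 3P − 390. Setting AD = SRAS gives 3299 = 12P, so P = 274.92 and Y = 2909 − 9P = 434.75.
Output 434.75 is above potential 363, so over time expected prices rise and SRAS shifts left until Y returns to 363.
Long run: Y = 363 on the AD curve gives 363 = 2909 − 9P, so P = 282.89.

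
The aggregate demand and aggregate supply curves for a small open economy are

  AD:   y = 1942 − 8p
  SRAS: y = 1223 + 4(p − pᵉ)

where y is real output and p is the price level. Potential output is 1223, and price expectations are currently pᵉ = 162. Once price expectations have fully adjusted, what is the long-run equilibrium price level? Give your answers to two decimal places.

Long-run p = 89.88

Short run: with pᵉ = 162, SRAS is y = 575 + 4p. Setting AD = SRAS gives 1367 = 12p, so p = 113.92 and y = 1942 − 8p = 1030.67.
Output 1030.67 is below potential 1223, so over time expected prices fall and SRAS shifts right until y returns to 1223.
Long run: y = 1223 on the AD curve gives 1223 = 1942 − 8p, so p = 89.88.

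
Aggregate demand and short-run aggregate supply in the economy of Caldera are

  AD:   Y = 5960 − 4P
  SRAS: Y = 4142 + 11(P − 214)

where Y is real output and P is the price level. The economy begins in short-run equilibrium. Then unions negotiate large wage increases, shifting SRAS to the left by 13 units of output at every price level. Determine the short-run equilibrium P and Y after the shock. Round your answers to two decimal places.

P = 279.00, Y = 4844.00

This is a negative supply shock: SRAS shifts left.
New SRAS: Y = 1775 + 11P.
Set AD = SRAS: 5960 − 4P = 1775 + 11P, so 4185 = 15P and P = 279.00.
Substituting into AD, Y = 4844.00.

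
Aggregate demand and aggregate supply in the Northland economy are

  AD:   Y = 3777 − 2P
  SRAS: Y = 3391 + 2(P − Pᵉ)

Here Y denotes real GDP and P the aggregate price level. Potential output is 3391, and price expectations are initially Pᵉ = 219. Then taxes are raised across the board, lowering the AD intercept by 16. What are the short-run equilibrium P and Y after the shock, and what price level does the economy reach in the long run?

Short run: P = 202, Y = 3357. Long run: P = 185.

AD shifts left: new AD is Y = 3761 − 2P. With Pᵉ = 219, SRAS is Y = 2953 + 2P.
Short run: 3761 − 2P = 2953 + 2P gives 808 = 4P, so P = 202 and Y = 3761 − 2·202 = 3357.
Y = 3357 is below potential 3391; expectations adjust and SRAS shifts right until Y = 3391.
Long run: on the new AD curve, 3391 = 3761 − 2P gives P = 185.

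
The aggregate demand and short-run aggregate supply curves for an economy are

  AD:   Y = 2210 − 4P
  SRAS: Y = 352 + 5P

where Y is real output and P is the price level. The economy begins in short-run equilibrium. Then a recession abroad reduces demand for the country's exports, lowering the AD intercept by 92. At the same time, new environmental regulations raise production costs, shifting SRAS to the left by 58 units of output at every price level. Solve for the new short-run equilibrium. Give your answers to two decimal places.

After both shocks: AD is Y = 2118 − 4P and SRAS is Y = 294 + 5P.
Setting them equal: 1824 = 9P, so P = 202.67.
Substituting into AD, Y = 1307.33.

P = 202.67, Y = 1307.33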